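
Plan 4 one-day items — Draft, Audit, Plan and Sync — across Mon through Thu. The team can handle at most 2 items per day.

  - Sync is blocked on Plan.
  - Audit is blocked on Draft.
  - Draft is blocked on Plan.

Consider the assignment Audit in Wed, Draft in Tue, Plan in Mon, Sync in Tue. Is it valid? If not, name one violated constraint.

Audit is blocked on Draft — holds.
The team can handle at most 2 items per day — holds.
Sync is blocked on Plan — holds.
Draft is blocked on Plan — holds.

Yes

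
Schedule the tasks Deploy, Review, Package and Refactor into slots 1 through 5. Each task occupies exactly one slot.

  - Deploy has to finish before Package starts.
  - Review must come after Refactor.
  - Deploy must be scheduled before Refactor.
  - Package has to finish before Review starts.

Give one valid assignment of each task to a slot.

Deploy -> 1, Package -> 2, Review -> 3, Refactor -> 2

Checking: Package(2) before Review(3); Deploy(1) before Package(2); Refactor(2) before Review(3); Deploy(1) before Refactor(2).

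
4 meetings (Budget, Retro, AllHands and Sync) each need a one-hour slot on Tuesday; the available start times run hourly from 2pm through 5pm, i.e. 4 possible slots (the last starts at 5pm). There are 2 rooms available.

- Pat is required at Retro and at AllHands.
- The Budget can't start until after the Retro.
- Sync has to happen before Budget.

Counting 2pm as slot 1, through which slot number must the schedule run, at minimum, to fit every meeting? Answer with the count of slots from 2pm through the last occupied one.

The precedence chain requires at least 2 distinct slots.
With at most 2 per slot and 4 meetings, at least 2 slots are needed.
2 works (last occupied slot: 3pm): for example Budget -> 3pm; Sync -> 2pm; Retro -> 2pm; AllHands -> 3pm.

2 slots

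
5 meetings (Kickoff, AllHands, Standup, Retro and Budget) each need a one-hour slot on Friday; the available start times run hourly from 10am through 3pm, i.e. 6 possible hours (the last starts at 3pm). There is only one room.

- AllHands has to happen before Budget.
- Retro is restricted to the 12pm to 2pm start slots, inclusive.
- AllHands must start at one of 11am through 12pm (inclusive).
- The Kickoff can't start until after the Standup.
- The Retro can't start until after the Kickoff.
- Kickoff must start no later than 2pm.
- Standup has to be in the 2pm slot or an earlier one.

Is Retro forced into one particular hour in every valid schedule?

No

Retro can be 1pm (e.g. Standup=10am, Budget=2pm, Kickoff=12pm, Retro=1pm, AllHands=11am) or 2pm (e.g. AllHands in 11am; Budget in 1pm; Standup in 10am; Retro in 2pm; Kickoff in 12pm).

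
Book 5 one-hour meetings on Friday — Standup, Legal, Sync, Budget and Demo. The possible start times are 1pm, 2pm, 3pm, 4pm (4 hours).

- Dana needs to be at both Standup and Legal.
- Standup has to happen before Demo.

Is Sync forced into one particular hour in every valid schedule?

Sync can be 1pm (e.g. Demo -> 2pm, Legal -> 2pm, Standup -> 1pm, Sync -> 1pm, Budget -> 1pm) or 2pm (e.g. Legal -> 2pm; Standup -> 1pm; Budget -> 1pm; Demo -> 2pm; Sync -> 2pm).

No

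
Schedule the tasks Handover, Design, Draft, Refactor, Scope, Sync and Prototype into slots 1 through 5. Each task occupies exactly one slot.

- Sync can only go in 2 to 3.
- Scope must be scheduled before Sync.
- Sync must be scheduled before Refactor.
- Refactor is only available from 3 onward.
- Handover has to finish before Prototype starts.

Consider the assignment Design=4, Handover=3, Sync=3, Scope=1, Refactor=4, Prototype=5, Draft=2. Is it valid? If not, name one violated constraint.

Handover has to finish before Prototype starts — holds.
Sync can only go in 2 to 3 — holds.
Scope must be scheduled before Sync — holds.
Refactor is only available from 3 onward — holds.
Sync must be scheduled before Refactor — holds.

Valid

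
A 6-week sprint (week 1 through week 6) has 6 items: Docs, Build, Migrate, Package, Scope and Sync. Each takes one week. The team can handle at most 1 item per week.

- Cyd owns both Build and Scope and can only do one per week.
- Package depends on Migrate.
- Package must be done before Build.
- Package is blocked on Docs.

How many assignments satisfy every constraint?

60

Splitting on Docs: it can be week 1 (20), week 2 (20), week 3 (14), week 4 (6). Listing each branch's schedules as (Build, Migrate, Package, Scope, Sync) by week number:
Docs=week 1: (4,2,3,5,6) (4,2,3,6,5) (5,2,3,4,6) (5,2,3,6,4) (5,2,4,3,6) (5,2,4,6,3) (5,3,4,2,6) (5,3,4,6,2) (6,2,3,4,5) (6,2,3,5,4) (6,2,4,3,5) (6,2,4,5,3) (6,2,5,3,4) (6,2,5,4,3) (6,3,4,2,5) (6,3,4,5,2) (6,3,5,2,4) (6,3,5,4,2) (6,4,5,2,3) (6,4,5,3,2) — 20.
Docs=week 2: (4,1,3,5,6) (4,1,3,6,5) (5,1,3,4,6) (5,1,3,6,4) (5,1,4,3,6) (5,1,4,6,3) (5,3,4,1,6) (5,3,4,6,1) (6,1,3,4,5) (6,1,3,5,4) (6,1,4,3,5) (6,1,4,5,3) (6,1,5,3,4) (6,1,5,4,3) (6,3,4,1,5) (6,3,4,5,1) (6,3,5,1,4) (6,3,5,4,1) (6,4,5,1,3) (6,4,5,3,1) — 20.
Docs=week 3: (5,1,4,2,6) (5,1,4,6,2) (5,2,4,1,6) (5,2,4,6,1) (6,1,4,2,5) (6,1,4,5,2) (6,1,5,2,4) (6,1,5,4,2) (6,2,4,1,5) (6,2,4,5,1) (6,2,5,1,4) (6,2,5,4,1) (6,4,5,1,2) (6,4,5,2,1) — 14.
Docs=week 4: (6,1,5,2,3) (6,1,5,3,2) (6,2,5,1,3) (6,2,5,3,1) (6,3,5,1,2) (6,3,5,2,1) — 6.
Summing: 20 + 20 + 14 + 6 = 60.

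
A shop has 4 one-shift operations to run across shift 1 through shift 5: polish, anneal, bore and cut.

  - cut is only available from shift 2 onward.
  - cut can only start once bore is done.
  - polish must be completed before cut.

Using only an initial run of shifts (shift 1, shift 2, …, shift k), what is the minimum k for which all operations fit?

The precedence chain requires at least 2 distinct shifts.
2 works (last occupied shift: shift 2): for example anneal -> shift 1; polish -> shift 1; cut -> shift 2; bore -> shift 1.

2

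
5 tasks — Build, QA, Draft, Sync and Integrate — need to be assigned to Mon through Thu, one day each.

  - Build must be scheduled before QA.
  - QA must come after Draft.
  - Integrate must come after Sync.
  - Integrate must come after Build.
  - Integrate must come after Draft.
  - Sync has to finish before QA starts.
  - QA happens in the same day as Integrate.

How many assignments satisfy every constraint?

36

Splitting on Build: it can be Mon (14), Tue (13), Wed (9). Listing each branch's schedules as (QA, Draft, Sync, Integrate):
Build=Mon: (Tue,Mon,Mon,Tue) (Wed,Mon,Mon,Wed) (Wed,Mon,Tue,Wed) (Wed,Tue,Mon,Wed) (Wed,Tue,Tue,Wed) (Thu,Mon,Mon,Thu) (Thu,Mon,Tue,Thu) (Thu,Mon,Wed,Thu) (Thu,Tue,Mon,Thu) (Thu,Tue,Tue,Thu) (Thu,Tue,Wed,Thu) (Thu,Wed,Mon,Thu) (Thu,Wed,Tue,Thu) (Thu,Wed,Wed,Thu) — 14.
Build=Tue: (Wed,Mon,Mon,Wed) (Wed,Mon,Tue,Wed) (Wed,Tue,Mon,Wed) (Wed,Tue,Tue,Wed) (Thu,Mon,Mon,Thu) (Thu,Mon,Tue,Thu) (Thu,Mon,Wed,Thu) (Thu,Tue,Mon,Thu) (Thu,Tue,Tue,Thu) (Thu,Tue,Wed,Thu) (Thu,Wed,Mon,Thu) (Thu,Wed,Tue,Thu) (Thu,Wed,Wed,Thu) — 13.
Build=Wed: (Thu,Mon,Mon,Thu) (Thu,Mon,Tue,Thu) (Thu,Mon,Wed,Thu) (Thu,Tue,Mon,Thu) (Thu,Tue,Tue,Thu) (Thu,Tue,Wed,Thu) (Thu,Wed,Mon,Thu) (Thu,Wed,Tue,Thu) (Thu,Wed,Wed,Thu) — 9.
Summing: 14 + 13 + 9 = 36.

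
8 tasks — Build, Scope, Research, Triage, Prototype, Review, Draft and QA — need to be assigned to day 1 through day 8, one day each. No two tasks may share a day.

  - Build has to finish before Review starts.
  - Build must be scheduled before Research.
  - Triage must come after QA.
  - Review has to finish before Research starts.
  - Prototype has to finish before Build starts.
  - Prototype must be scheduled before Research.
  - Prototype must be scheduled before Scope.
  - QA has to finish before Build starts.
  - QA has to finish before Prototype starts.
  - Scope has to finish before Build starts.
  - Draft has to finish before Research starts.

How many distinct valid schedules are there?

41

Splitting on Build: it can be day 4 (8), day 5 (18), day 6 (15). Listing each branch's schedules as (Scope, Research, Triage, Prototype, Review, Draft, QA) by day number:
Build=day 4: (3,7,8,2,5,6,1) (3,7,8,2,6,5,1) (3,8,5,2,6,7,1) (3,8,5,2,7,6,1) (3,8,6,2,5,7,1) (3,8,6,2,7,5,1) (3,8,7,2,5,6,1) (3,8,7,2,6,5,1) — 8.
Build=day 5: (3,7,8,2,6,4,1) (3,8,4,2,6,7,1) (3,8,4,2,7,6,1) (3,8,6,2,7,4,1) (3,8,7,2,6,4,1) (4,7,8,2,6,3,1) (4,7,8,3,6,1,2) (4,7,8,3,6,2,1) (4,8,2,3,6,7,1) (4,8,2,3,7,6,1) (4,8,3,2,6,7,1) (4,8,3,2,7,6,1) (4,8,6,2,7,3,1) (4,8,6,3,7,1,2) (4,8,6,3,7,2,1) (4,8,7,2,6,3,1) (4,8,7,3,6,1,2) (4,8,7,3,6,2,1) — 18.
Build=day 6: (3,8,4,2,7,5,1) (3,8,5,2,7,4,1) (4,8,2,3,7,5,1) (4,8,3,2,7,5,1) (4,8,5,2,7,3,1) (4,8,5,3,7,1,2) (4,8,5,3,7,2,1) (5,8,2,3,7,4,1) (5,8,2,4,7,3,1) (5,8,3,2,7,4,1) (5,8,3,4,7,1,2) (5,8,3,4,7,2,1) (5,8,4,2,7,3,1) (5,8,4,3,7,1,2) (5,8,4,3,7,2,1) — 15.
Summing: 8 + 18 + 15 = 41.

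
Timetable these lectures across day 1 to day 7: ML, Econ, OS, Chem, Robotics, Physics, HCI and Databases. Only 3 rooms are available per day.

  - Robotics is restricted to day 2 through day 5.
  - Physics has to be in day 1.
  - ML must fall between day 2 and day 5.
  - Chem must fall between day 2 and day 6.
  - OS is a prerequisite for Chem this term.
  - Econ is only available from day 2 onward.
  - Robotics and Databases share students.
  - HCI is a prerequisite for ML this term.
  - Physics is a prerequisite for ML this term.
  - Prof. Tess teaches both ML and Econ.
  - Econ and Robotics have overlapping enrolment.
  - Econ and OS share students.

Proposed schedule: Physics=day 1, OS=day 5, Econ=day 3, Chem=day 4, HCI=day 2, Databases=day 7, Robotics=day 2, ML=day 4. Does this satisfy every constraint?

Invalid. OS is a prerequisite for Chem this term.

Only 3 rooms are available per day — holds.
HCI is a prerequisite for ML this term — holds.
Prof. Tess teaches both ML and Econ — holds.
Robotics is restricted to day 2 through day 5 — holds.
Econ and OS share students — holds.
Physics has to be in day 1 — holds.
Econ and Robotics have overlapping enrolment — holds.
Physics is a prerequisite for ML this term — holds.
ML must fall between day 2 and day 5 — holds.
Robotics and Databases share students — holds.
OS is a prerequisite for Chem this term — violated.
Chem must fall between day 2 and day 6 — holds.
Econ is only available from day 2 onward — holds.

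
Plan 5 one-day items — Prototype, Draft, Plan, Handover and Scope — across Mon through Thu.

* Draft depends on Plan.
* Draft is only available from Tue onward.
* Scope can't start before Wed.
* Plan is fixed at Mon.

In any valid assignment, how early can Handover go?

Handover at Mon is achievable: Handover -> Mon; Scope -> Wed; Plan -> Mon; Prototype -> Mon; Draft -> Tue.

Mon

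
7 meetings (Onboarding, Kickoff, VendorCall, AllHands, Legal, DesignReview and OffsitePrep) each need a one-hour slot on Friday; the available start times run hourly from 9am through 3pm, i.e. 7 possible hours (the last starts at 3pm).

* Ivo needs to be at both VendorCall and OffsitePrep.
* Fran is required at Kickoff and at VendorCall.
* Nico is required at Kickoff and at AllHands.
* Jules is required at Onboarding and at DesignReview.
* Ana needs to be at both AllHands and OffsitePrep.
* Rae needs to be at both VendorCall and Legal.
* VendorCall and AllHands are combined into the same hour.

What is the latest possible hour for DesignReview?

DesignReview at 3pm is achievable: Legal in 9am; VendorCall in 10am; Kickoff in 9am; OffsitePrep in 9am; DesignReview in 3pm; Onboarding in 9am; AllHands in 10am.

3pm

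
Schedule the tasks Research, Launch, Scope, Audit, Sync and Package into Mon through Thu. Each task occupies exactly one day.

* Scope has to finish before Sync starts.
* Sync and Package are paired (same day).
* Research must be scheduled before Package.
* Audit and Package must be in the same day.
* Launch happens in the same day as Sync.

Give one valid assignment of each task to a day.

Audit=Tue; Launch=Tue; Research=Mon; Package=Tue; Scope=Mon; Sync=Tue

Checking: Research(Mon) before Package(Tue); Scope(Mon) before Sync(Tue); Sync = Package = Tue; Audit = Package = Tue; Launch = Sync = Tue.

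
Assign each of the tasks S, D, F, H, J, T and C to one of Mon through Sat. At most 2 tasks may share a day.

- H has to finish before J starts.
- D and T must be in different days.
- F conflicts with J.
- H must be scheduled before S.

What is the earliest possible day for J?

Precedence pushes J to at least Tue.
J at Tue is achievable: S -> Tue, C -> Thu, J -> Tue, H -> Mon, D -> Mon, F -> Wed, T -> Wed.

Tue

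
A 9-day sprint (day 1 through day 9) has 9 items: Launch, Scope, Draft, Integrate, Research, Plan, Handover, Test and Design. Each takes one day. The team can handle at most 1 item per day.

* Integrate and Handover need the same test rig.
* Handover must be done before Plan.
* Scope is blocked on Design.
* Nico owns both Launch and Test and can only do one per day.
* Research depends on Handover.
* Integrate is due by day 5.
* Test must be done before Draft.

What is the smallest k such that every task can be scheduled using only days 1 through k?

9

The precedence chain requires at least 2 distinct days.
With at most 1 per day and 9 tasks, at least 9 days are needed.
9 works (last occupied day: day 9): for example Test=day 5; Launch=day 9; Handover=day 2; Draft=day 6; Design=day 3; Scope=day 4; Integrate=day 1; Plan=day 8; Research=day 7.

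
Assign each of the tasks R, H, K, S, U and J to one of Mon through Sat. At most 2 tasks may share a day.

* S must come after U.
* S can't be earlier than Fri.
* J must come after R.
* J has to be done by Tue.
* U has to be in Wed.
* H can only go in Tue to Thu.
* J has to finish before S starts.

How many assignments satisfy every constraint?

32

Splitting on H: it can be Tue (10), Wed (10), Thu (12). Listing each branch's schedules as (R, K, S, U, J):
H=Tue: (Mon,Mon,Fri,Wed,Tue) (Mon,Mon,Sat,Wed,Tue) (Mon,Wed,Fri,Wed,Tue) (Mon,Wed,Sat,Wed,Tue) (Mon,Thu,Fri,Wed,Tue) (Mon,Thu,Sat,Wed,Tue) (Mon,Fri,Fri,Wed,Tue) (Mon,Fri,Sat,Wed,Tue) (Mon,Sat,Fri,Wed,Tue) (Mon,Sat,Sat,Wed,Tue) — 10.
H=Wed: (Mon,Mon,Fri,Wed,Tue) (Mon,Mon,Sat,Wed,Tue) (Mon,Tue,Fri,Wed,Tue) (Mon,Tue,Sat,Wed,Tue) (Mon,Thu,Fri,Wed,Tue) (Mon,Thu,Sat,Wed,Tue) (Mon,Fri,Fri,Wed,Tue) (Mon,Fri,Sat,Wed,Tue) (Mon,Sat,Fri,Wed,Tue) (Mon,Sat,Sat,Wed,Tue) — 10.
H=Thu: (Mon,Mon,Fri,Wed,Tue) (Mon,Mon,Sat,Wed,Tue) (Mon,Tue,Fri,Wed,Tue) (Mon,Tue,Sat,Wed,Tue) (Mon,Wed,Fri,Wed,Tue) (Mon,Wed,Sat,Wed,Tue) (Mon,Thu,Fri,Wed,Tue) (Mon,Thu,Sat,Wed,Tue) (Mon,Fri,Fri,Wed,Tue) (Mon,Fri,Sat,Wed,Tue) (Mon,Sat,Fri,Wed,Tue) (Mon,Sat,Sat,Wed,Tue) — 12.
Summing: 10 + 10 + 12 = 32.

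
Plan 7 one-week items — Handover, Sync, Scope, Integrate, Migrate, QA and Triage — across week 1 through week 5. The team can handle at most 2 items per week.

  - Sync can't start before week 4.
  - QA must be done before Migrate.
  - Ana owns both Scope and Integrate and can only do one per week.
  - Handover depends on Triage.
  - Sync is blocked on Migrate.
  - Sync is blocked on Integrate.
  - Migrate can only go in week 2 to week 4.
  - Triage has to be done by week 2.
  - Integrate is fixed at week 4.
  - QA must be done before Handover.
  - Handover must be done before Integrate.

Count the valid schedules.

Splitting on Handover: it can be week 2 (8), week 3 (30). Listing each branch's schedules as (Sync, Scope, Integrate, Migrate, QA, Triage) by week number:
Handover=week 2: (5,2,4,3,1,1) (5,2,4,4,1,1) (5,3,4,2,1,1) (5,3,4,3,1,1) (5,3,4,4,1,1) (5,5,4,2,1,1) (5,5,4,3,1,1) (5,5,4,4,1,1) — 8.
Handover=week 3: (5,1,4,2,1,2) (5,1,4,3,1,2) (5,1,4,3,2,1) (5,1,4,3,2,2) (5,1,4,4,1,2) (5,1,4,4,2,1) (5,1,4,4,2,2) (5,2,4,2,1,1) (5,2,4,3,1,1) (5,2,4,3,1,2) (5,2,4,3,2,1) (5,2,4,4,1,1) (5,2,4,4,1,2) (5,2,4,4,2,1) (5,3,4,2,1,1) (5,3,4,2,1,2) (5,3,4,4,1,1) (5,3,4,4,1,2) (5,3,4,4,2,1) (5,3,4,4,2,2) (5,5,4,2,1,1) (5,5,4,2,1,2) (5,5,4,3,1,1) (5,5,4,3,1,2) (5,5,4,3,2,1) (5,5,4,3,2,2) (5,5,4,4,1,1) (5,5,4,4,1,2) (5,5,4,4,2,1) (5,5,4,4,2,2) — 30.
Summing: 8 + 30 = 38.

38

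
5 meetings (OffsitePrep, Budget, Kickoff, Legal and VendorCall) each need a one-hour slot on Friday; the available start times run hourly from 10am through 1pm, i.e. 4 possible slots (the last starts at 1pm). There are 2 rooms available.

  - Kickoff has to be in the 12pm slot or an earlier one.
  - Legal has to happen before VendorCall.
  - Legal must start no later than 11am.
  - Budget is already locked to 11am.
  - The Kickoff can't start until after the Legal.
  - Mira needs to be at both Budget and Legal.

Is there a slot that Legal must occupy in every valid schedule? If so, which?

10am

Legal's window is 10am–11am.
Budget is fixed at 11am, and Legal can't share a slot with Budget.
So Legal must be 10am.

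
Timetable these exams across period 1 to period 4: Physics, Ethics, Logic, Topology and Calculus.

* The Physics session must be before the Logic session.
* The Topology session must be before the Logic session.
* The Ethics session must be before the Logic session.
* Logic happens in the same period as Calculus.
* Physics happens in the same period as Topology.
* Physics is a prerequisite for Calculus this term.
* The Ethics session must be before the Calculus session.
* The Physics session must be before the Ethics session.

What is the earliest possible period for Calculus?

period 3

Precedence pushes Calculus to at least period 3.
Calculus at period 3 is achievable: Physics -> period 1; Ethics -> period 2; Topology -> period 1; Logic -> period 3; Calculus -> period 3.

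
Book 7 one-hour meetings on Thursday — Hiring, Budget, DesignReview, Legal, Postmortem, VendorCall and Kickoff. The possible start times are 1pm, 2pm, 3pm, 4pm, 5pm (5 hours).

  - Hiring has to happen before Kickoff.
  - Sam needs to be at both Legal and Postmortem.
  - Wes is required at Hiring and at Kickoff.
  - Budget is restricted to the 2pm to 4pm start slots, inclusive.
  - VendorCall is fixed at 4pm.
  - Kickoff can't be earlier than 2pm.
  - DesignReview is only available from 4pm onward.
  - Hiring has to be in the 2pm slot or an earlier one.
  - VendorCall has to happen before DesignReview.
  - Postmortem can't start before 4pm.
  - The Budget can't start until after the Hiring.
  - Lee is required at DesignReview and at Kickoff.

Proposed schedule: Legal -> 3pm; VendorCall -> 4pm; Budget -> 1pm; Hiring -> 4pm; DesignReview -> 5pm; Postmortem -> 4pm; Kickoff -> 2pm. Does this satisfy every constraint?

VendorCall is fixed at 4pm — holds.
Hiring has to happen before Kickoff — violated.
Postmortem can't start before 4pm — holds.
Wes is required at Hiring and at Kickoff — holds.
Sam needs to be at both Legal and Postmortem — holds.
Lee is required at DesignReview and at Kickoff — holds.
Budget is restricted to the 2pm to 4pm start slots, inclusive — violated.
Kickoff can't be earlier than 2pm — holds.
DesignReview is only available from 4pm onward — holds.
The Budget can't start until after the Hiring — violated.
Hiring has to be in the 2pm slot or an earlier one — violated.
VendorCall has to happen before DesignReview — holds.

No. The Budget can't start until after the Hiring is not satisfied.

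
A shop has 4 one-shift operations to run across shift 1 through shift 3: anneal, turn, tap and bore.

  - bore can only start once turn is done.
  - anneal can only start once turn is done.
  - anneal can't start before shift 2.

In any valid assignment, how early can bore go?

Precedence pushes bore to at least shift 2.
bore at shift 2 is achievable: anneal in shift 2, turn in shift 1, bore in shift 2, tap in shift 1.

shift 2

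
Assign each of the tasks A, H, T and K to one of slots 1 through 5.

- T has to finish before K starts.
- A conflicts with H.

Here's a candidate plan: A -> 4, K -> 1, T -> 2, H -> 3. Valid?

No — it violates: T has to finish before K starts

A conflicts with H — holds.
T has to finish before K starts — violated.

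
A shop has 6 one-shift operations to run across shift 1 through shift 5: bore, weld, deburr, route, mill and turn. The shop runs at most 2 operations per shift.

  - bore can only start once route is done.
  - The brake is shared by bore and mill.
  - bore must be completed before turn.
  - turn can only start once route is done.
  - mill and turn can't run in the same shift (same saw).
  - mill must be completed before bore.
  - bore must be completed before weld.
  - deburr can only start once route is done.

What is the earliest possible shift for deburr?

shift 2

Precedence pushes deburr to at least shift 2.
deburr at shift 2 is achievable: bore -> shift 2; route -> shift 1; turn -> shift 3; weld -> shift 3; mill -> shift 1; deburr -> shift 2.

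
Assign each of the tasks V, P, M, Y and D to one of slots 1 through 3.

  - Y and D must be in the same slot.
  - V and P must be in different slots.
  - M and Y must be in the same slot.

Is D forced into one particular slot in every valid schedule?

No

D can be 1 (e.g. M in 1, V in 1, P in 2, D in 1, Y in 1) or 2 (e.g. D in 2, P in 2, M in 2, Y in 2, V in 1).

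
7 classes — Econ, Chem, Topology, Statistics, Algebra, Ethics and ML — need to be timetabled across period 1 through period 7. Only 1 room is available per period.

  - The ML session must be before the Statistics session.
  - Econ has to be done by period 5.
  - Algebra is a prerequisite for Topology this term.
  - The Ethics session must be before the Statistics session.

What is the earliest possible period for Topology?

Precedence pushes Topology to at least period 2.
Topology at period 2 is achievable: Algebra in period 1, Econ in period 3, Ethics in period 4, ML in period 5, Statistics in period 6, Chem in period 7, Topology in period 2.

period 2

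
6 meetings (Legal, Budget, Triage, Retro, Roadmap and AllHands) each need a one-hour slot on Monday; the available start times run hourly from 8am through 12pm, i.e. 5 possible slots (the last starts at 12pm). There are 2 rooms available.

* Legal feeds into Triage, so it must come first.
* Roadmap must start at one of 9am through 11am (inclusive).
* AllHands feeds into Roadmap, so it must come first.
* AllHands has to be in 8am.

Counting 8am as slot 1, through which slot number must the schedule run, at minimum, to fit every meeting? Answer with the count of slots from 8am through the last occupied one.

3

The precedence chain requires at least 2 distinct slots.
With at most 2 per slot and 6 meetings, at least 3 slots are needed.
3 works (last occupied slot: 10am): for example Retro=10am, AllHands=8am, Budget=10am, Legal=8am, Roadmap=9am, Triage=9am.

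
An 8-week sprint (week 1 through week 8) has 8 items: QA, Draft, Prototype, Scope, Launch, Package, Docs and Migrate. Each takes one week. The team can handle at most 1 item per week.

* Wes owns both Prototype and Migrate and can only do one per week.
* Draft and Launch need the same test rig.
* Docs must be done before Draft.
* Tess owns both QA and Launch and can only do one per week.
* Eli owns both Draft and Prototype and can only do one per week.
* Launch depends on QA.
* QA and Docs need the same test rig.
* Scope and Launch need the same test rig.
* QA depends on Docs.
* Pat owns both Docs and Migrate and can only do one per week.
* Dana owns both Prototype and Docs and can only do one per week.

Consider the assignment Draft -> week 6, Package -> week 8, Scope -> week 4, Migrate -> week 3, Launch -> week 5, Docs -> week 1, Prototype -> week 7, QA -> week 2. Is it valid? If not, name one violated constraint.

Yes

Dana owns both Prototype and Docs and can only do one per week — holds.
Scope and Launch need the same test rig — holds.
Wes owns both Prototype and Migrate and can only do one per week — holds.
Launch depends on QA — holds.
QA and Docs need the same test rig — holds.
Docs must be done before Draft — holds.
The team can handle at most 1 item per week — holds.
Eli owns both Draft and Prototype and can only do one per week — holds.
QA depends on Docs — holds.
Pat owns both Docs and Migrate and can only do one per week — holds.
Tess owns both QA and Launch and can only do one per week — holds.
Draft and Launch need the same test rig — holds.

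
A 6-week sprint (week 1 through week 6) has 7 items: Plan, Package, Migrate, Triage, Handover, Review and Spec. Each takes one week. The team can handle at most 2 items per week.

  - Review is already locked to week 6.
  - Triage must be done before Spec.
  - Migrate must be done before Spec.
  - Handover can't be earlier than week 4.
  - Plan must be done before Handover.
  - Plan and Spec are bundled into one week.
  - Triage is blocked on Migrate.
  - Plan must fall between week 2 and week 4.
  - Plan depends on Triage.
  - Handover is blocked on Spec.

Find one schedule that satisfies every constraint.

Spec in week 3, Triage in week 2, Package in week 1, Review in week 6, Plan in week 3, Handover in week 4, Migrate in week 1

Checking: Triage(week 2) before Plan(week 3); Spec(week 3) before Handover(week 4); Triage(week 2) before Spec(week 3); Migrate(week 1) before Spec(week 3); Migrate(week 1) before Triage(week 2); Plan(week 3) before Handover(week 4); Plan = Spec = week 3; Review=week 6 in [week 6,week 6]; Plan=week 3 in [week 2,week 4]; Handover=week 4 in [week 4,week 6]; max 2 per week (cap 2).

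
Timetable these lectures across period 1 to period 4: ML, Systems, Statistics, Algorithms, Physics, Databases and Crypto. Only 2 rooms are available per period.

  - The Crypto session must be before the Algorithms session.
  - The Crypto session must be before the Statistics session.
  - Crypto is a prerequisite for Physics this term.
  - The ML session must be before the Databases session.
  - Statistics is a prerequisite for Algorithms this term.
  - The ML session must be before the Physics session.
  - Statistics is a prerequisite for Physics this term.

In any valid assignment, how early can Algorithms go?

period 3

Precedence pushes Algorithms to at least period 3.
Algorithms at period 3 is achievable: Algorithms in period 3; Statistics in period 2; Crypto in period 1; Systems in period 4; Databases in period 2; ML in period 1; Physics in period 3.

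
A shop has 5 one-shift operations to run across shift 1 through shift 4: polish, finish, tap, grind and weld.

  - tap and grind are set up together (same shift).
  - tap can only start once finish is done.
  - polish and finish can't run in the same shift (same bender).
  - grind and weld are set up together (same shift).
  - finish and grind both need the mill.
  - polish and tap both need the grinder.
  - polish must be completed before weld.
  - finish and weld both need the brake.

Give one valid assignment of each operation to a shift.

finish in shift 2; grind in shift 3; polish in shift 1; weld in shift 3; tap in shift 3

Checking: finish(shift 2) before tap(shift 3); polish(shift 1) before weld(shift 3); polish(shift 1) != finish(shift 2); finish(shift 2) != grind(shift 3); finish(shift 2) != weld(shift 3); polish(shift 1) != tap(shift 3); grind = weld = shift 3; tap = grind = shift 3.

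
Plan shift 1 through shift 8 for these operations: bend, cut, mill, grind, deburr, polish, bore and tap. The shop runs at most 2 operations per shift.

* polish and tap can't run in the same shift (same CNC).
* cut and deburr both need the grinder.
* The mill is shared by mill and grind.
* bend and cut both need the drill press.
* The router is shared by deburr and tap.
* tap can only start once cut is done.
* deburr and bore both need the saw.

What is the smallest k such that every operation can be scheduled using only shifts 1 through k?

4

The precedence chain requires at least 2 distinct shifts.
With at most 2 per shift and 8 operations, at least 4 shifts are needed.
4 works (last occupied shift: shift 4): for example tap -> shift 2, mill -> shift 1, cut -> shift 1, bend -> shift 2, deburr -> shift 3, bore -> shift 4, polish -> shift 4, grind -> shift 3.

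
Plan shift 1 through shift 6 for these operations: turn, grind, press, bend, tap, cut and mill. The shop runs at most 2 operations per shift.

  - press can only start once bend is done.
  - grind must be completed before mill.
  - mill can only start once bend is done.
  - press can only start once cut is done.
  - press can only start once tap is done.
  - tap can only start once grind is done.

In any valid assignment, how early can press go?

shift 3

Precedence pushes press to at least shift 3.
press at shift 3 is achievable: cut=shift 2; press=shift 3; grind=shift 1; turn=shift 4; mill=shift 3; tap=shift 2; bend=shift 1.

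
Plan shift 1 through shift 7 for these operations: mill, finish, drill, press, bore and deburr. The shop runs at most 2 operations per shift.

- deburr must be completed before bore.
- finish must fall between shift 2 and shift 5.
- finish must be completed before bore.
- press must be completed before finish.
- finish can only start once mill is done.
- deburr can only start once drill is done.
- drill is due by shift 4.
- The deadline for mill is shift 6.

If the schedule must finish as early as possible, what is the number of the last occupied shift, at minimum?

The precedence chain requires at least 3 distinct shifts.
With at most 2 per shift and 6 operations, at least 3 shifts are needed.
Could 3 shifts be enough, i.e. nothing placed later than shift 3? No: mill's window within 3 shifts is {shift 1, shift 2, shift 3}; finish's window within 3 shifts is {shift 2, shift 3}; drill's window within 3 shifts is {shift 1, shift 2, shift 3}; deburr must come after drill (at shift 1 or later) → {shift 2, shift 3}; drill must come before deburr (at shift 3 or earlier) → {shift 1, shift 2}; bore must come after finish (at shift 2 or later) → {shift 3}; finish must come before bore (at shift 3 or earlier) → {shift 2}; deburr must come before bore (at shift 3 or earlier) → {shift 2}; press must come before finish (at shift 2 or earlier) → {shift 1}; mill must come before finish (at shift 2 or earlier) → {shift 1}; drill can't use shift 1, already full with mill and press (limit 2) → {shift 2}; that puts finish, drill and deburr all in shift 2 — more than 2 per shift.
So 3 shifts is not enough.
4 works (last occupied shift: shift 4): for example press -> shift 1; mill -> shift 1; bore -> shift 4; deburr -> shift 3; drill -> shift 2; finish -> shift 2.

4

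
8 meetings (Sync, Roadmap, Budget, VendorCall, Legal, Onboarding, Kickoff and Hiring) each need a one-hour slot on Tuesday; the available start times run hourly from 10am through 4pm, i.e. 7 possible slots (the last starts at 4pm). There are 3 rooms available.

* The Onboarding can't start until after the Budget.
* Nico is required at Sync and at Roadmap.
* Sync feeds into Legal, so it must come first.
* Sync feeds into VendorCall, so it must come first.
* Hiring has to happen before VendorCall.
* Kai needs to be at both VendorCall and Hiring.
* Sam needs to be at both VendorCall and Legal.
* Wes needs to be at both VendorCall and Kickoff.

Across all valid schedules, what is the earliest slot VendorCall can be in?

11am

Precedence pushes VendorCall to at least 11am.
VendorCall at 11am is achievable: Hiring in 10am, Onboarding in 11am, Sync in 10am, Kickoff in 12pm, Legal in 12pm, VendorCall in 11am, Roadmap in 11am, Budget in 10am.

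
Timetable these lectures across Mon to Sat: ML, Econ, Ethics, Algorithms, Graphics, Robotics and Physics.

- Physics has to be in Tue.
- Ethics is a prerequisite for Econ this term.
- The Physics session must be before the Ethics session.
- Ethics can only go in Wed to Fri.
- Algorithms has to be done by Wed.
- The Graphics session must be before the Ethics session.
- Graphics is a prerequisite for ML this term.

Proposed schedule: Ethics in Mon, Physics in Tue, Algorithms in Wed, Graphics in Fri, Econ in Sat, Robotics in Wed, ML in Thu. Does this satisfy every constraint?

Invalid. The Graphics session must be before the Ethics session.

Ethics is a prerequisite for Econ this term — holds.
Graphics is a prerequisite for ML this term — violated.
Algorithms has to be done by Wed — holds.
Ethics can only go in Wed to Fri — violated.
Physics has to be in Tue — holds.
The Graphics session must be before the Ethics session — violated.
The Physics session must be before the Ethics session — violated.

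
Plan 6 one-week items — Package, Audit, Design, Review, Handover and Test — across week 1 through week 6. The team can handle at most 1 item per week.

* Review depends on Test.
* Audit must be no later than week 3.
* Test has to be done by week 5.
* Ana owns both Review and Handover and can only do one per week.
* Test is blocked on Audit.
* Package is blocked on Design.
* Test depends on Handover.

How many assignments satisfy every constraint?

Splitting on Package: it can be week 2 (1), week 3 (2), week 4 (6), week 5 (8), week 6 (10). Listing each branch's schedules as (Audit, Design, Review, Handover, Test) by week number:
Package=week 2: (3,1,6,4,5) — 1.
Package=week 3: (1,2,6,4,5) (2,1,6,4,5) — 2.
Package=week 4: (1,2,6,3,5) (1,3,6,2,5) (2,1,6,3,5) (2,3,6,1,5) (3,1,6,2,5) (3,2,6,1,5) — 6.
Package=week 5: (1,2,6,3,4) (1,3,6,2,4) (1,4,6,2,3) (2,1,6,3,4) (2,3,6,1,4) (2,4,6,1,3) (3,1,6,2,4) (3,2,6,1,4) — 8.
Package=week 6: (1,2,5,3,4) (1,3,5,2,4) (1,4,5,2,3) (1,5,4,2,3) (2,1,5,3,4) (2,3,5,1,4) (2,4,5,1,3) (2,5,4,1,3) (3,1,5,2,4) (3,2,5,1,4) — 10.
Summing: 1 + 2 + 6 + 8 + 10 = 27.

27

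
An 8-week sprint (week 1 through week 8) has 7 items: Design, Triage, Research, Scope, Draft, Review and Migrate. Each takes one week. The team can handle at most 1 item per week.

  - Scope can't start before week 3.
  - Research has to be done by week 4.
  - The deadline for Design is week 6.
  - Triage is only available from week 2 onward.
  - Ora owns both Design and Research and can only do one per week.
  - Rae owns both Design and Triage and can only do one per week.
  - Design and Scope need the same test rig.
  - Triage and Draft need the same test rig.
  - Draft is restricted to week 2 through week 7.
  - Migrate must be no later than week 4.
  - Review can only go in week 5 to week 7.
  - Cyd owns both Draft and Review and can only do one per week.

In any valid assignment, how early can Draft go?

week 2

Draft is available from week 2; Draft's own window allows nothing later than week 7.
Draft at week 2 is achievable: Draft in week 2, Review in week 5, Scope in week 6, Triage in week 7, Research in week 1, Migrate in week 3, Design in week 4.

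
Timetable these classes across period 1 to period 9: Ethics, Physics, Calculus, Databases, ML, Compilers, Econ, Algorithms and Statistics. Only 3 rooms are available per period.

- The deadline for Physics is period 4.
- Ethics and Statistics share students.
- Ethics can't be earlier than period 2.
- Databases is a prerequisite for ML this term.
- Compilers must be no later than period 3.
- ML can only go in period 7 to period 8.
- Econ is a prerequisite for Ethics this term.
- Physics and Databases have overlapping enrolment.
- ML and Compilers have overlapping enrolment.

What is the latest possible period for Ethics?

period 9

Ethics is available from period 2.
Ethics at period 9 is achievable: Statistics -> period 3; Algorithms -> period 2; Ethics -> period 9; Physics -> period 1; Calculus -> period 2; ML -> period 7; Compilers -> period 1; Econ -> period 1; Databases -> period 2.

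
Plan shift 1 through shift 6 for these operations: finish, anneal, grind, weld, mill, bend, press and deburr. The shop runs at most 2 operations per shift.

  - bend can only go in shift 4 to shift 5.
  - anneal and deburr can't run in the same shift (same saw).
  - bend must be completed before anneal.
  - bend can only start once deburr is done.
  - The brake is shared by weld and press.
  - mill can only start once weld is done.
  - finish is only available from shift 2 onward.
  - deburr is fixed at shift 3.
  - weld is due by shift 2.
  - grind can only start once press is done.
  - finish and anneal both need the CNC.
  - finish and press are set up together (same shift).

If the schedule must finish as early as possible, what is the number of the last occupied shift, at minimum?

The precedence chain requires at least 3 distinct shifts.
With at most 2 per shift and 8 operations, at least 4 shifts are needed.
Propagating the time windows through the other constraints, anneal can't land before shift 5, so the schedule must run through at least shift 5.
5 works (last occupied shift: shift 5): for example anneal in shift 5; weld in shift 1; press in shift 2; finish in shift 2; mill in shift 4; deburr in shift 3; bend in shift 4; grind in shift 3.

shift 5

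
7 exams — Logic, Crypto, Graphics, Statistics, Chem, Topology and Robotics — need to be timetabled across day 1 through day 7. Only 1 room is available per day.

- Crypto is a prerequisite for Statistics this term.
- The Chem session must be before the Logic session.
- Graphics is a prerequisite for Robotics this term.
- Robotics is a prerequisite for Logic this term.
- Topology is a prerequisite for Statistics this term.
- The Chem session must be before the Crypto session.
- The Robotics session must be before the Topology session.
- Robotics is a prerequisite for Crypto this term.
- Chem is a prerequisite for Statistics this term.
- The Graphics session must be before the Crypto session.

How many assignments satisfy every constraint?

27

Splitting on Logic: it can be day 4 (6), day 5 (7), day 6 (7), day 7 (7). Listing each branch's schedules as (Crypto, Graphics, Statistics, Chem, Topology, Robotics) by day number:
Logic=day 4: (5,1,7,2,6,3) (5,1,7,3,6,2) (5,2,7,1,6,3) (6,1,7,2,5,3) (6,1,7,3,5,2) (6,2,7,1,5,3) — 6.
Logic=day 5: (4,1,7,2,6,3) (4,1,7,3,6,2) (4,2,7,1,6,3) (6,1,7,2,4,3) (6,1,7,3,4,2) (6,1,7,4,3,2) (6,2,7,1,4,3) — 7.
Logic=day 6: (4,1,7,2,5,3) (4,1,7,3,5,2) (4,2,7,1,5,3) (5,1,7,2,4,3) (5,1,7,3,4,2) (5,1,7,4,3,2) (5,2,7,1,4,3) — 7.
Logic=day 7: (4,1,6,2,5,3) (4,1,6,3,5,2) (4,2,6,1,5,3) (5,1,6,2,4,3) (5,1,6,3,4,2) (5,1,6,4,3,2) (5,2,6,1,4,3) — 7.
Summing: 6 + 7 + 7 + 7 = 27.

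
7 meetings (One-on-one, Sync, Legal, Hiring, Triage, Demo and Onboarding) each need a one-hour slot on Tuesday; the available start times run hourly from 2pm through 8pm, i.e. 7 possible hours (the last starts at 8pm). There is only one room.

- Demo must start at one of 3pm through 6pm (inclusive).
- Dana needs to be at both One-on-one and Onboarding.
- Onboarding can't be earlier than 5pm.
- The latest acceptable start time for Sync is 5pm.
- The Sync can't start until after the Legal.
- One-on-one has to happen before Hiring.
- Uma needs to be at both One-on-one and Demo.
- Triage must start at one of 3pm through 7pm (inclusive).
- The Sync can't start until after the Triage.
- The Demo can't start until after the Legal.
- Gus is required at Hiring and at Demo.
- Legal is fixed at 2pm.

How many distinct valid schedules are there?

Splitting on One-on-one: it can be 3pm (2), 4pm (2), 5pm (2), 6pm (6), 7pm (4). Listing each branch's schedules as (Sync, Legal, Hiring, Triage, Demo, Onboarding):
One-on-one=3pm: (5pm,2pm,7pm,4pm,6pm,8pm) (5pm,2pm,8pm,4pm,6pm,7pm) — 2.
One-on-one=4pm: (5pm,2pm,7pm,3pm,6pm,8pm) (5pm,2pm,8pm,3pm,6pm,7pm) — 2.
One-on-one=5pm: (4pm,2pm,7pm,3pm,6pm,8pm) (4pm,2pm,8pm,3pm,6pm,7pm) — 2.
One-on-one=6pm: (4pm,2pm,7pm,3pm,5pm,8pm) (4pm,2pm,8pm,3pm,5pm,7pm) (5pm,2pm,7pm,3pm,4pm,8pm) (5pm,2pm,7pm,4pm,3pm,8pm) (5pm,2pm,8pm,3pm,4pm,7pm) (5pm,2pm,8pm,4pm,3pm,7pm) — 6.
One-on-one=7pm: (4pm,2pm,8pm,3pm,5pm,6pm) (4pm,2pm,8pm,3pm,6pm,5pm) (5pm,2pm,8pm,3pm,4pm,6pm) (5pm,2pm,8pm,4pm,3pm,6pm) — 4.
Summing: 2 + 2 + 2 + 6 + 4 = 16.

16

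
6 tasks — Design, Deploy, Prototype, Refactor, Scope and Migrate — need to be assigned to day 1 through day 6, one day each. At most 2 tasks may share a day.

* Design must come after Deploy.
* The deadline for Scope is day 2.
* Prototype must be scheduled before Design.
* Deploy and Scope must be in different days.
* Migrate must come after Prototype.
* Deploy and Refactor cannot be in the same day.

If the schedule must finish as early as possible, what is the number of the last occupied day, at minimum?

The precedence chain requires at least 2 distinct days.
With at most 2 per day and 6 tasks, at least 3 days are needed.
3 works (last occupied day: day 3): for example Scope=day 1; Refactor=day 3; Deploy=day 2; Prototype=day 1; Migrate=day 2; Design=day 3.

day 3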